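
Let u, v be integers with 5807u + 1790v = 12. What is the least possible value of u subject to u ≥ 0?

gcd(5807, 1790):
  5807 = 3×1790 + 437
  1790 = 4×437 + 42
  437 = 10×42 + 17
  42 = 2×17 + 8
  17 = 2×8 + 1
  8 = 8×1
so gcd(5807, 1790) = 1.
1 divides 12, so solutions exist.
Back-substitute for Bézout coefficients:
  1 = 17 - 2×8
  ... = 5807×(213) + 1790×(-691)
Scale by 12/1 = 12: (u₀, v₀) = (2556, -8292).
General solution: u = 2556 + 1790t, v = -8292 - 5807t for integer t.
u ≥ 0: smallest is 2556 mod 1790 = 766 (at t = -1), with v = -2485.

766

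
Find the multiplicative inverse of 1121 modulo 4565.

3156

gcd(4565, 1121):
  4565 = 4·1121 + 81
  1121 = 13·81 + 68
  81 = 1·68 + 13
  68 = 5·13 + 3
  13 = 4·3 + 1
  3 = 3·1
so gcd(4565, 1121) = 1.
Back-substitute for Bézout coefficients:
  1 = 13 - 4·3
  ... = 1121·(-1409) + 4565·(346)
So 1121·-1409 ≡ 1 (mod 4565), and -1409 mod 4565 = 3156.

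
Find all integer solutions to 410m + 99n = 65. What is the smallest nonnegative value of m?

40

gcd(410, 99):
  410 = 4·99 + 14
  99 = 7·14 + 1
  14 = 14·1
so gcd(410, 99) = 1.
1 divides 65, so solutions exist.
Back-substitute for Bézout coefficients:
  1 = 99 - 7·14
  ... = 410·(-7) + 99·(29)
Scale by 65/1 = 65: (m₀, n₀) = (-455, 1885).
General solution: m = -455 + 99t, n = 1885 - 410t for integer t.
m ≥ 0: smallest is -455 mod 99 = 40 (at t = 5), with n = -165.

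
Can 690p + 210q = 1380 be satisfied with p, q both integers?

gcd(690, 210) = 30  (690 = 3·210 + 60, 210 = 3·60 + 30, 60 = 2·30).
30 divides 1380, so integer solutions exist.

yes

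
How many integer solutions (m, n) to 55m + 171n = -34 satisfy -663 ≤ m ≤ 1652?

14

gcd(171, 55) = 1.
By Bézout, 55×(28) + 171×(-9) = 1.
Particular solution: (74, -24).
General solution: m = 74 + 171t, n = -24 - 55t for integer t.
-663 ≤ 74 + 171t ≤ 1652 gives t ∈ [-4, 9], which is 14 values.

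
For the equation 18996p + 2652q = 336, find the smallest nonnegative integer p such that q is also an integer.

99

gcd(18996, 2652):
  18996 = 7×2652 + 432
  2652 = 6×432 + 60
  432 = 7×60 + 12
  60 = 5×12
so gcd(18996, 2652) = 12.
12 divides 336, so solutions exist.
Back-substitute for Bézout coefficients:
  12 = 432 - 7×60
  ... = 18996×(43) + 2652×(-308)
Scale by 336/12 = 28: (p₀, q₀) = (1204, -8624).
General solution: p = 1204 + 221t, q = -8624 - 1583t for integer t.
p ≥ 0: smallest is 1204 mod 221 = 99 (at t = -5), with q = -709.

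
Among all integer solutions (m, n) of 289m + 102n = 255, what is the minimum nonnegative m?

gcd(289, 102) = 17  (289 = 2*102 + 85, 102 = 1*85 + 17, 85 = 5*17).
17 divides 255, so solutions exist.
Back-substituting, 289*(-1) + 102*(3) = 17.
Scale by 255/17 = 15: (m₀, n₀) = (-15, 45).
General solution: m = -15 + 6t, n = 45 - 17t for integer t.
m ≥ 0: smallest is -15 mod 6 = 3 (at t = 3), with n = -6.

3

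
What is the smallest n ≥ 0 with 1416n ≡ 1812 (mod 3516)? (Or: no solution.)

262

gcd(3516, 1416):
  3516 = 2·1416 + 684
  1416 = 2·684 + 48
  684 = 14·48 + 12
  48 = 4·12
so gcd(3516, 1416) = 12.
12 divides 1812, so solutions exist.
Back-substitute for Bézout coefficients:
  12 = 684 - 14·48
  ... = 1416·(-72) + 3516·(29)
So 1416·(-72) ≡ 12 (mod 3516); multiply by 151: n ≡ -10872 (mod 293).
Smallest nonnegative: n = -10872 mod 293 = 262.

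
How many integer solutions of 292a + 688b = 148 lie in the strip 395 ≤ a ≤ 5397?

29

gcd(688, 292) = 4.
By Bézout, 292×(33) + 688×(-14) = 4.
Particular solution: (17, -7).
General solution: a = 17 + 172t, b = -7 - 73t for integer t.
395 ≤ 17 + 172t ≤ 5397 gives t ∈ [3, 31], which is 29 values.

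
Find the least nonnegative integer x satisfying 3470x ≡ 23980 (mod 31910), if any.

gcd(31910, 3470) = 10  (31910 = 9·3470 + 680, 3470 = 5·680 + 70, 680 = 9·70 + 50, 70 = 1·50 + 20, 50 = 2·20 + 10, 20 = 2·10).
10 divides 23980, so solutions exist.
Back-substituting, 3470·(-1361) + 31910·(148) = 10.
So 3470·(-1361) ≡ 10 (mod 31910); multiply by 2398: x ≡ -3263678 (mod 3191).
Smallest nonnegative: x = -3263678 mod 3191 = 715.

715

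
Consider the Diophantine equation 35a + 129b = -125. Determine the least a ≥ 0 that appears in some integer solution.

gcd(129, 35):
  129 = 3×35 + 24
  35 = 1×24 + 11
  24 = 2×11 + 2
  11 = 5×2 + 1
  2 = 2×1
so gcd(129, 35) = 1.
1 divides -125, so solutions exist.
Back-substitute for Bézout coefficients:
  1 = 11 - 5×2
  ... = 35×(59) + 129×(-16)
Scale by -125/1 = -125: (a₀, b₀) = (-7375, 2000).
General solution: a = -7375 + 129t, b = 2000 - 35t for integer t.
a ≥ 0: smallest is -7375 mod 129 = 107 (at t = 58), with b = -30.

107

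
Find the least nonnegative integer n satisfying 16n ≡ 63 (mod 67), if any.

gcd(67, 16):
  67 = 4·16 + 3
  16 = 5·3 + 1
  3 = 3·1
so gcd(67, 16) = 1.
1 divides 63, so solutions exist.
Back-substitute for Bézout coefficients:
  1 = 16 - 5·3
  ... = 16·(21) + 67·(-5)
So 16·(21) ≡ 1 (mod 67); multiply by 63: n ≡ 1323 (mod 67).
Smallest nonnegative: n = 1323 mod 67 = 50.

50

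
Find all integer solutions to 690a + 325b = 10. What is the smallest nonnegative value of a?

49

gcd(690, 325):
  690 = 2*325 + 40
  325 = 8*40 + 5
  40 = 8*5
so gcd(690, 325) = 5.
5 divides 10, so solutions exist.
Back-substitute for Bézout coefficients:
  5 = 325 - 8*40
  ... = 690*(-8) + 325*(17)
Scale by 10/5 = 2: (a₀, b₀) = (-16, 34).
General solution: a = -16 + 65t, b = 34 - 138t for integer t.
a ≥ 0: smallest is -16 mod 65 = 49 (at t = 1), with b = -104.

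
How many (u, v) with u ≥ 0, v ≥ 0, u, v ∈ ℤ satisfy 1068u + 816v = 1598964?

gcd(1068, 816) = 12  (1068 = 1·816 + 252, 816 = 3·252 + 60, 252 = 4·60 + 12, 60 = 5·12).
Back-substituting, 1068·(13) + 816·(-17) = 12.
Scale by 133247: one solution is (1732211, -2265199). Reduce u mod 68: (47, 1898).
General: u = 47 + 68t, v = 1898 - 89t.
u ≥ 0 ⇒ t ≥ 0; v ≥ 0 ⇒ t ≤ 21. So t ∈ [0, 21]: 22 solutions.

22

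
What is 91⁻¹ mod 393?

298

gcd(393, 91):
  393 = 4·91 + 29
  91 = 3·29 + 4
  29 = 7·4 + 1
  4 = 4·1
so gcd(393, 91) = 1.
Back-substitute for Bézout coefficients:
  1 = 29 - 7·4
  ... = 91·(-95) + 393·(22)
So 91·-95 ≡ 1 (mod 393), and -95 mod 393 = 298.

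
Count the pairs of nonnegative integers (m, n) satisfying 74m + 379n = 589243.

21

gcd(379, 74):
  379 = 5×74 + 9
  74 = 8×9 + 2
  9 = 4×2 + 1
  2 = 2×1
so gcd(379, 74) = 1.
Back-substitute for Bézout coefficients:
  1 = 9 - 4×2
  ... = 74×(-169) + 379×(33)
Scale by 589243: one solution is (-99582067, 19445019). Reduce m mod 379: (183, 1519).
General: m = 183 + 379t, n = 1519 - 74t.
m ≥ 0 ⇒ t ≥ 0; n ≥ 0 ⇒ t ≤ 20. So t ∈ [0, 20]: 21 solutions.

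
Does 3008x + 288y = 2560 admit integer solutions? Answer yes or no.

gcd(3008, 288) = 32.
32 divides 2560, so integer solutions exist.

yes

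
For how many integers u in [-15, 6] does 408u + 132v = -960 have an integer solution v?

gcd(408, 132) = 12.
By Bézout, 408×(1) + 132×(-3) = 12.
Particular solution: (8, -32).
General solution: u = 8 + 11t, v = -32 - 34t for integer t.
-15 ≤ 8 + 11t ≤ 6 gives t ∈ [-2, -1], which is 2 values.

2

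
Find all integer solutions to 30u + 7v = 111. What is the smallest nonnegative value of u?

3

gcd(30, 7):
  30 = 4·7 + 2
  7 = 3·2 + 1
  2 = 2·1
so gcd(30, 7) = 1.
1 divides 111, so solutions exist.
Back-substitute for Bézout coefficients:
  1 = 7 - 3·2
  ... = 30·(-3) + 7·(13)
Scale by 111/1 = 111: (u₀, v₀) = (-333, 1443).
General solution: u = -333 + 7t, v = 1443 - 30t for integer t.
u ≥ 0: smallest is -333 mod 7 = 3 (at t = 48), with v = 3.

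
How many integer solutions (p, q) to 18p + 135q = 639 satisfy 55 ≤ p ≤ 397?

23

gcd(135, 18):
  135 = 7*18 + 9
  18 = 2*9
so gcd(135, 18) = 9.
Back-substitute for Bézout coefficients:
  9 = 135 - 7*18
  ... = 18*(-7) + 135*(1)
Scale by 71: particular solution (-497, 71); reduce p mod 15: (13, 3).
General solution: p = 13 + 15t, q = 3 - 2t for integer t.
55 ≤ 13 + 15t ≤ 397 gives t ∈ [3, 25], which is 23 values.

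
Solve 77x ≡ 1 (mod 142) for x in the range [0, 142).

83

gcd(142, 77) = 1  (142 = 1*77 + 65, 77 = 1*65 + 12, 65 = 5*12 + 5, 12 = 2*5 + 2, 5 = 2*2 + 1, 2 = 2*1).
Back-substituting, 77*(-59) + 142*(32) = 1.
So 77*-59 ≡ 1 (mod 142), and -59 mod 142 = 83.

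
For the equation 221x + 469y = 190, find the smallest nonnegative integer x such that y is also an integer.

gcd(469, 221):
  469 = 2×221 + 27
  221 = 8×27 + 5
  27 = 5×5 + 2
  5 = 2×2 + 1
  2 = 2×1
so gcd(469, 221) = 1.
1 divides 190, so solutions exist.
Back-substitute for Bézout coefficients:
  1 = 5 - 2×2
  ... = 221×(191) + 469×(-90)
Scale by 190/1 = 190: (x₀, y₀) = (36290, -17100).
General solution: x = 36290 + 469t, y = -17100 - 221t for integer t.
x ≥ 0: smallest is 36290 mod 469 = 177 (at t = -77), with y = -83.

177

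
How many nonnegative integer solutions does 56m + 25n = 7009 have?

5

gcd(56, 25) = 1  (56 = 2*25 + 6, 25 = 4*6 + 1, 6 = 6*1).
Back-substituting, 56*(-4) + 25*(9) = 1.
Scale by 7009: one solution is (-28036, 63081). Reduce m mod 25: (14, 249).
General: m = 14 + 25t, n = 249 - 56t.
m ≥ 0 ⇒ t ≥ 0; n ≥ 0 ⇒ t ≤ 4. So t ∈ [0, 4]: 5 solutions.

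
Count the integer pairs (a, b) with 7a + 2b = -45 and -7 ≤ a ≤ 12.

gcd(7, 2) = 1.
By Bézout, 7*(1) + 2*(-3) = 1.
Particular solution: (1, -26).
General solution: a = 1 + 2t, b = -26 - 7t for integer t.
-7 ≤ 1 + 2t ≤ 12 gives t ∈ [-4, 5], which is 10 values.

10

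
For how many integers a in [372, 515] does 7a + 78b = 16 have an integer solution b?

gcd(78, 7) = 1.
By Bézout, 7·(-11) + 78·(1) = 1.
Particular solution: (58, -5).
General solution: a = 58 + 78t, b = -5 - 7t for integer t.
372 ≤ 58 + 78t ≤ 515 gives t ∈ [5, 5], which is 1 value.

1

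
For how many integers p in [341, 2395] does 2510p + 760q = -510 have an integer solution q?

27

gcd(2510, 760):
  2510 = 3×760 + 230
  760 = 3×230 + 70
  230 = 3×70 + 20
  70 = 3×20 + 10
  20 = 2×10
so gcd(2510, 760) = 10.
Back-substitute for Bézout coefficients:
  10 = 70 - 3×20
  ... = 2510×(-33) + 760×(109)
Scale by -51: particular solution (1683, -5559); reduce p mod 76: (11, -37).
General solution: p = 11 + 76t, q = -37 - 251t for integer t.
341 ≤ 11 + 76t ≤ 2395 gives t ∈ [5, 31], which is 27 values.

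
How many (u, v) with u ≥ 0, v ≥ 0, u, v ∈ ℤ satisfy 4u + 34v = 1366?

20

gcd(34, 4) = 2.
By Bézout, 4·(-8) + 34·(1) = 2.
One solution: (10, 39).
General: u = 10 + 17t, v = 39 - 2t.
u ≥ 0 ⇒ t ≥ 0; v ≥ 0 ⇒ t ≤ 19. So t ∈ [0, 19]: 20 solutions.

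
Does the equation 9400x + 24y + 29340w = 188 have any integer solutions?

yes

gcd(9400, 24):
  9400 = 391×24 + 16
  24 = 1×16 + 8
  16 = 2×8
so gcd(9400, 24) = 8.
gcd(8, 29340) = 4.
4 divides 188, so integer solutions exist.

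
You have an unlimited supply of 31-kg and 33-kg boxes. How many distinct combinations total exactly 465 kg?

Need nonnegative integers with 31j + 33k = 465.
gcd(31, 33) = 1, and 31·(16) + 33·(-15) = 1.
So (j₀, k₀) = (7440, -6975); general j = 7440 + 33t, k = -6975 - 31t.
j ≥ 0 ⇒ t ≥ -225; k ≥ 0 ⇒ t ≤ -225. That's 1 value of t.

1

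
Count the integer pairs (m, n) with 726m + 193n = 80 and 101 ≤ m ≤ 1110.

5

gcd(726, 193) = 1.
By Bézout, 726*(-21) + 193*(79) = 1.
Particular solution: (57, -214).
General solution: m = 57 + 193t, n = -214 - 726t for integer t.
101 ≤ 57 + 193t ≤ 1110 gives t ∈ [1, 5], which is 5 values.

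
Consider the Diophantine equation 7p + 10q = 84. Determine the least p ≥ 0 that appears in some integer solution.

gcd(10, 7) = 1.
1 divides 84, so solutions exist.
By Bézout, 7·(3) + 10·(-2) = 1.
Scale by 84/1 = 84: (p₀, q₀) = (252, -168).
General solution: p = 252 + 10t, q = -168 - 7t for integer t.
p ≥ 0: smallest is 252 mod 10 = 2 (at t = -25), with q = 7.

2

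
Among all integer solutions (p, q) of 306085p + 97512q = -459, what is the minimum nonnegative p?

gcd(306085, 97512):
  306085 = 3×97512 + 13549
  97512 = 7×13549 + 2669
  13549 = 5×2669 + 204
  2669 = 13×204 + 17
  204 = 12×17
so gcd(306085, 97512) = 17.
17 divides -459, so solutions exist.
Back-substitute for Bézout coefficients:
  17 = 2669 - 13×204
  ... = 306085×(-475) + 97512×(1491)
Scale by -459/17 = -27: (p₀, q₀) = (12825, -40257).
General solution: p = 12825 + 5736t, q = -40257 - 18005t for integer t.
p ≥ 0: smallest is 12825 mod 5736 = 1353 (at t = -2), with q = -4247.

1353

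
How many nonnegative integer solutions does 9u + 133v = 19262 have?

16

gcd(133, 9) = 1.
By Bézout, 9×(-59) + 133×(4) = 1.
One solution: (27, 143).
General: u = 27 + 133t, v = 143 - 9t.
u ≥ 0 ⇒ t ≥ 0; v ≥ 0 ⇒ t ≤ 15. So t ∈ [0, 15]: 16 solutions.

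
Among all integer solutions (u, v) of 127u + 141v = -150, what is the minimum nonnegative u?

gcd(141, 127) = 1  (141 = 1·127 + 14, 127 = 9·14 + 1, 14 = 14·1).
1 divides -150, so solutions exist.
Back-substituting, 127·(10) + 141·(-9) = 1.
Scale by -150/1 = -150: (u₀, v₀) = (-1500, 1350).
General solution: u = -1500 + 141t, v = 1350 - 127t for integer t.
u ≥ 0: smallest is -1500 mod 141 = 51 (at t = 11), with v = -47.

51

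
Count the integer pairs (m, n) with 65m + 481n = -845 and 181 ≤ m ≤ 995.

22

gcd(481, 65):
  481 = 7×65 + 26
  65 = 2×26 + 13
  26 = 2×13
so gcd(481, 65) = 13.
Back-substitute for Bézout coefficients:
  13 = 65 - 2×26
  ... = 65×(15) + 481×(-2)
Scale by -65: particular solution (-975, 130); reduce m mod 37: (24, -5).
General solution: m = 24 + 37t, n = -5 - 5t for integer t.
181 ≤ 24 + 37t ≤ 995 gives t ∈ [5, 26], which is 22 values.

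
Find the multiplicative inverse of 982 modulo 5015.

gcd(5015, 982) = 1.
By Bézout, 982*(-812) + 5015*(159) = 1.
So 982*-812 ≡ 1 (mod 5015), and -812 mod 5015 = 4203.

4203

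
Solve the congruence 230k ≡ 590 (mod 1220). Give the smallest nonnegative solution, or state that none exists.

gcd(1220, 230):
  1220 = 5*230 + 70
  230 = 3*70 + 20
  70 = 3*20 + 10
  20 = 2*10
so gcd(1220, 230) = 10.
10 divides 590, so solutions exist.
Back-substitute for Bézout coefficients:
  10 = 70 - 3*20
  ... = 230*(-53) + 1220*(10)
So 230*(-53) ≡ 10 (mod 1220); multiply by 59: k ≡ -3127 (mod 122).
Smallest nonnegative: k = -3127 mod 122 = 45.

45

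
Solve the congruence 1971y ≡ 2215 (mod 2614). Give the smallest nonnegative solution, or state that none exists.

gcd(2614, 1971):
  2614 = 1×1971 + 643
  1971 = 3×643 + 42
  643 = 15×42 + 13
  42 = 3×13 + 3
  13 = 4×3 + 1
  3 = 3×1
so gcd(2614, 1971) = 1.
1 divides 2215, so solutions exist.
Back-substitute for Bézout coefficients:
  1 = 13 - 4×3
  ... = 1971×(-809) + 2614×(610)
So 1971×(-809) ≡ 1 (mod 2614); multiply by 2215: y ≡ -1791935 (mod 2614).
Smallest nonnegative: y = -1791935 mod 2614 = 1269.

1269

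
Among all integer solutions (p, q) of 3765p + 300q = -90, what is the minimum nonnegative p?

14

gcd(3765, 300):
  3765 = 12×300 + 165
  300 = 1×165 + 135
  165 = 1×135 + 30
  135 = 4×30 + 15
  30 = 2×15
so gcd(3765, 300) = 15.
15 divides -90, so solutions exist.
Back-substitute for Bézout coefficients:
  15 = 135 - 4×30
  ... = 3765×(-9) + 300×(113)
Scale by -90/15 = -6: (p₀, q₀) = (54, -678).
General solution: p = 54 + 20t, q = -678 - 251t for integer t.
p ≥ 0: smallest is 54 mod 20 = 14 (at t = -2), with q = -176.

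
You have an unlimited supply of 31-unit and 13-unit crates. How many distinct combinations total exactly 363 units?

1

Need nonnegative integers with 31j + 13k = 363.
gcd(31, 13) = 1, and 31·(-5) + 13·(12) = 1.
So (j₀, k₀) = (-1815, 4356); general j = -1815 + 13t, k = 4356 - 31t.
j ≥ 0 ⇒ t ≥ 140; k ≥ 0 ⇒ t ≤ 140. That's 1 value of t.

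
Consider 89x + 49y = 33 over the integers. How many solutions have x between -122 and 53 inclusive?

gcd(89, 49) = 1  (89 = 1*49 + 40, 49 = 1*40 + 9, 40 = 4*9 + 4, 9 = 2*4 + 1, 4 = 4*1).
Back-substituting, 89*(-11) + 49*(20) = 1.
Scale by 33: particular solution (-363, 660); reduce x mod 49: (29, -52).
General solution: x = 29 + 49t, y = -52 - 89t for integer t.
-122 ≤ 29 + 49t ≤ 53 gives t ∈ [-3, 0], which is 4 values.

4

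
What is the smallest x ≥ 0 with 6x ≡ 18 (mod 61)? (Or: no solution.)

gcd(61, 6):
  61 = 10·6 + 1
  6 = 6·1
so gcd(61, 6) = 1.
1 divides 18, so solutions exist.
Back-substitute for Bézout coefficients:
  1 = 61 - 10·6
  ... = 6·(-10) + 61·(1)
So 6·(-10) ≡ 1 (mod 61); multiply by 18: x ≡ -180 (mod 61).
Smallest nonnegative: x = -180 mod 61 = 3.

3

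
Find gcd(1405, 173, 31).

1

gcd(1405, 173):
  1405 = 8×173 + 21
  173 = 8×21 + 5
  21 = 4×5 + 1
  5 = 5×1
so gcd(1405, 173) = 1.
gcd(1, 31) = 1.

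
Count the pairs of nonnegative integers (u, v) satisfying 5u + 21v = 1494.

14

gcd(21, 5) = 1.
By Bézout, 5·(-4) + 21·(1) = 1.
One solution: (9, 69).
General: u = 9 + 21t, v = 69 - 5t.
u ≥ 0 ⇒ t ≥ 0; v ≥ 0 ⇒ t ≤ 13. So t ∈ [0, 13]: 14 solutions.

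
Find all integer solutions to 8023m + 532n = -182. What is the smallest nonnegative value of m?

gcd(8023, 532) = 1.
1 divides -182, so solutions exist.
By Bézout, 8023·(99) + 532·(-1493) = 1.
Scale by -182/1 = -182: (m₀, n₀) = (-18018, 271726).
General solution: m = -18018 + 532t, n = 271726 - 8023t for integer t.
m ≥ 0: smallest is -18018 mod 532 = 70 (at t = 34), with n = -1056.

70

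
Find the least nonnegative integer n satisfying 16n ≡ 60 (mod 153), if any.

42

gcd(153, 16) = 1.
1 divides 60, so solutions exist.
By Bézout, 16×(67) + 153×(-7) = 1.
So 16×(67) ≡ 1 (mod 153); multiply by 60: n ≡ 4020 (mod 153).
Smallest nonnegative: n = 4020 mod 153 = 42.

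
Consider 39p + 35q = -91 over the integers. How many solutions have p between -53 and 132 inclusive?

gcd(39, 35) = 1.
By Bézout, 39*(9) + 35*(-10) = 1.
Particular solution: (21, -26).
General solution: p = 21 + 35t, q = -26 - 39t for integer t.
-53 ≤ 21 + 35t ≤ 132 gives t ∈ [-2, 3], which is 6 values.

6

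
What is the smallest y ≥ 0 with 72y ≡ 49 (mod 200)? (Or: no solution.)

no solution

gcd(200, 72):
  200 = 2×72 + 56
  72 = 1×56 + 16
  56 = 3×16 + 8
  16 = 2×8
so gcd(200, 72) = 8.
8 does not divide 49, so the congruence has no solution.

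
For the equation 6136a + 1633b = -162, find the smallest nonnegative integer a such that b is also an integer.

520

gcd(6136, 1633) = 1  (6136 = 3×1633 + 1237, 1633 = 1×1237 + 396, 1237 = 3×396 + 49, 396 = 8×49 + 4, 49 = 12×4 + 1, 4 = 4×1).
1 divides -162, so solutions exist.
Back-substituting, 6136×(400) + 1633×(-1503) = 1.
Scale by -162/1 = -162: (a₀, b₀) = (-64800, 243486).
General solution: a = -64800 + 1633t, b = 243486 - 6136t for integer t.
a ≥ 0: smallest is -64800 mod 1633 = 520 (at t = 40), with b = -1954.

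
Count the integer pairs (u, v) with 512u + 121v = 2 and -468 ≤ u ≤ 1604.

18

gcd(512, 121):
  512 = 4·121 + 28
  121 = 4·28 + 9
  28 = 3·9 + 1
  9 = 9·1
so gcd(512, 121) = 1.
Back-substitute for Bézout coefficients:
  1 = 28 - 3·9
  ... = 512·(13) + 121·(-55)
Scale by 2: particular solution (26, -110); reduce u mod 121: (26, -110).
General solution: u = 26 + 121t, v = -110 - 512t for integer t.
-468 ≤ 26 + 121t ≤ 1604 gives t ∈ [-4, 13], which is 18 values.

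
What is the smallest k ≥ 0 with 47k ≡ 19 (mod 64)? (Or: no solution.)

29

gcd(64, 47) = 1  (64 = 1·47 + 17, 47 = 2·17 + 13, 17 = 1·13 + 4, 13 = 3·4 + 1, 4 = 4·1).
1 divides 19, so solutions exist.
Back-substituting, 47·(15) + 64·(-11) = 1.
So 47·(15) ≡ 1 (mod 64); multiply by 19: k ≡ 285 (mod 64).
Smallest nonnegative: k = 285 mod 64 = 29.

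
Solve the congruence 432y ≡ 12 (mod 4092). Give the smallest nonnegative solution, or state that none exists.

180

gcd(4092, 432):
  4092 = 9×432 + 204
  432 = 2×204 + 24
  204 = 8×24 + 12
  24 = 2×12
so gcd(4092, 432) = 12.
12 divides 12, so solutions exist.
Back-substitute for Bézout coefficients:
  12 = 204 - 8×24
  ... = 432×(-161) + 4092×(17)
So 432×(-161) ≡ 12 (mod 4092); multiply by 1: y ≡ -161 (mod 341).
Smallest nonnegative: y = -161 mod 341 = 180.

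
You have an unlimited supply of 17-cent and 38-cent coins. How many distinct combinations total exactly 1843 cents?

3

Need nonnegative integers with 17j + 38k = 1843.
gcd(17, 38) = 1, and 17·(9) + 38·(-4) = 1.
So (j₀, k₀) = (16587, -7372); general j = 16587 + 38t, k = -7372 - 17t.
j ≥ 0 ⇒ t ≥ -436; k ≥ 0 ⇒ t ≤ -434. That's 3 values of t.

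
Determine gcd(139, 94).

1

gcd(139, 94) = 1  (139 = 1*94 + 45, 94 = 2*45 + 4, 45 = 11*4 + 1, 4 = 4*1).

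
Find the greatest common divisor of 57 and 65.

1

gcd(65, 57) = 1  (65 = 1·57 + 8, 57 = 7·8 + 1, 8 = 8·1).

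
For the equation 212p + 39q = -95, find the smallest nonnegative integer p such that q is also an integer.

gcd(212, 39):
  212 = 5*39 + 17
  39 = 2*17 + 5
  17 = 3*5 + 2
  5 = 2*2 + 1
  2 = 2*1
so gcd(212, 39) = 1.
1 divides -95, so solutions exist.
Back-substitute for Bézout coefficients:
  1 = 5 - 2*2
  ... = 212*(-16) + 39*(87)
Scale by -95/1 = -95: (p₀, q₀) = (1520, -8265).
General solution: p = 1520 + 39t, q = -8265 - 212t for integer t.
p ≥ 0: smallest is 1520 mod 39 = 38 (at t = -38), with q = -209.

38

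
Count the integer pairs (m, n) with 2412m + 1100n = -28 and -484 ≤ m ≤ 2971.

12

gcd(2412, 1100) = 4.
By Bézout, 2412·(-83) + 1100·(182) = 4.
Particular solution: (31, -68).
General solution: m = 31 + 275t, n = -68 - 603t for integer t.
-484 ≤ 31 + 275t ≤ 2971 gives t ∈ [-1, 10], which is 12 values.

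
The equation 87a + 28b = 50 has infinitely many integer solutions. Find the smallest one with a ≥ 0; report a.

26

gcd(87, 28):
  87 = 3*28 + 3
  28 = 9*3 + 1
  3 = 3*1
so gcd(87, 28) = 1.
1 divides 50, so solutions exist.
Back-substitute for Bézout coefficients:
  1 = 28 - 9*3
  ... = 87*(-9) + 28*(28)
Scale by 50/1 = 50: (a₀, b₀) = (-450, 1400).
General solution: a = -450 + 28t, b = 1400 - 87t for integer t.
a ≥ 0: smallest is -450 mod 28 = 26 (at t = 17), with b = -79.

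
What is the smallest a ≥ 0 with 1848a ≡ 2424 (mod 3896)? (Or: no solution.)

229

gcd(3896, 1848):
  3896 = 2×1848 + 200
  1848 = 9×200 + 48
  200 = 4×48 + 8
  48 = 6×8
so gcd(3896, 1848) = 8.
8 divides 2424, so solutions exist.
Back-substitute for Bézout coefficients:
  8 = 200 - 4×48
  ... = 1848×(-78) + 3896×(37)
So 1848×(-78) ≡ 8 (mod 3896); multiply by 303: a ≡ -23634 (mod 487).
Smallest nonnegative: a = -23634 mod 487 = 229.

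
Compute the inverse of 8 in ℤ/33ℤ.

29

gcd(33, 8):
  33 = 4*8 + 1
  8 = 8*1
so gcd(33, 8) = 1.
Back-substitute for Bézout coefficients:
  1 = 33 - 4*8
  ... = 8*(-4) + 33*(1)
So 8*-4 ≡ 1 (mod 33), and -4 mod 33 = 29.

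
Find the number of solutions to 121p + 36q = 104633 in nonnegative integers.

24

gcd(121, 36) = 1.
By Bézout, 121·(-11) + 36·(37) = 1.
One solution: (29, 2809).
General: p = 29 + 36t, q = 2809 - 121t.
p ≥ 0 ⇒ t ≥ 0; q ≥ 0 ⇒ t ≤ 23. So t ∈ [0, 23]: 24 solutions.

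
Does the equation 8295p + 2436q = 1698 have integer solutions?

no

gcd(8295, 2436) = 21  (8295 = 3·2436 + 987, 2436 = 2·987 + 462, 987 = 2·462 + 63, 462 = 7·63 + 21, 63 = 3·21).
21 does not divide 1698 (remainder 18), so no integer solutions.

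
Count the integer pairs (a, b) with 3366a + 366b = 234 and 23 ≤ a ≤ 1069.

gcd(3366, 366) = 6  (3366 = 9×366 + 72, 366 = 5×72 + 6, 72 = 12×6).
Back-substituting, 3366×(-5) + 366×(46) = 6.
Scale by 39: particular solution (-195, 1794); reduce a mod 61: (49, -450).
General solution: a = 49 + 61t, b = -450 - 561t for integer t.
23 ≤ 49 + 61t ≤ 1069 gives t ∈ [0, 16], which is 17 values.

17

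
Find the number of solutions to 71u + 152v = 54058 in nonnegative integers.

gcd(152, 71):
  152 = 2*71 + 10
  71 = 7*10 + 1
  10 = 10*1
so gcd(152, 71) = 1.
Back-substitute for Bézout coefficients:
  1 = 71 - 7*10
  ... = 71*(15) + 152*(-7)
Scale by 54058: one solution is (810870, -378406). Reduce u mod 152: (102, 308).
General: u = 102 + 152t, v = 308 - 71t.
u ≥ 0 ⇒ t ≥ 0; v ≥ 0 ⇒ t ≤ 4. So t ∈ [0, 4]: 5 solutions.

5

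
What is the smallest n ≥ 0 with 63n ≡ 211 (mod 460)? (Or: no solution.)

gcd(460, 63):
  460 = 7×63 + 19
  63 = 3×19 + 6
  19 = 3×6 + 1
  6 = 6×1
so gcd(460, 63) = 1.
1 divides 211, so solutions exist.
Back-substitute for Bézout coefficients:
  1 = 19 - 3×6
  ... = 63×(-73) + 460×(10)
So 63×(-73) ≡ 1 (mod 460); multiply by 211: n ≡ -15403 (mod 460).
Smallest nonnegative: n = -15403 mod 460 = 237.

237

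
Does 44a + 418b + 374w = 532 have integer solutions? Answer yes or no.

gcd(418, 44) = 22  (418 = 9×44 + 22, 44 = 2×22).
gcd(22, 374) = 22.
22 does not divide 532 (remainder 4), so no integer solutions.

no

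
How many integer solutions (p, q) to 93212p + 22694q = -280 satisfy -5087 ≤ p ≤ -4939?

0

gcd(93212, 22694) = 14  (93212 = 4*22694 + 2436, 22694 = 9*2436 + 770, 2436 = 3*770 + 126, 770 = 6*126 + 14, 126 = 9*14).
Back-substituting, 93212*(-177) + 22694*(727) = 14.
Scale by -20: particular solution (3540, -14540); reduce p mod 1621: (298, -1224).
General solution: p = 298 + 1621t, q = -1224 - 6658t for integer t.
-5087 ≤ 298 + 1621t ≤ -4939 gives t ∈ [-3, -4], which is 0 values.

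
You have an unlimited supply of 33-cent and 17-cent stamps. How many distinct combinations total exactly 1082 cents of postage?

Need nonnegative integers with 33j + 17k = 1082.
gcd(33, 17) = 1, and 33·(-1) + 17·(2) = 1.
So (j₀, k₀) = (-1082, 2164); general j = -1082 + 17t, k = 2164 - 33t.
j ≥ 0 ⇒ t ≥ 64; k ≥ 0 ⇒ t ≤ 65. That's 2 values of t.

2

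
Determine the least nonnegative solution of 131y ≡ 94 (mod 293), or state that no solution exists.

79

gcd(293, 131):
  293 = 2×131 + 31
  131 = 4×31 + 7
  31 = 4×7 + 3
  7 = 2×3 + 1
  3 = 3×1
so gcd(293, 131) = 1.
1 divides 94, so solutions exist.
Back-substitute for Bézout coefficients:
  1 = 7 - 2×3
  ... = 131×(85) + 293×(-38)
So 131×(85) ≡ 1 (mod 293); multiply by 94: y ≡ 7990 (mod 293).
Smallest nonnegative: y = 7990 mod 293 = 79.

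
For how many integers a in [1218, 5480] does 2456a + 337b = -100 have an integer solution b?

gcd(2456, 337) = 1.
By Bézout, 2456·(-66) + 337·(481) = 1.
Particular solution: (197, -1436).
General solution: a = 197 + 337t, b = -1436 - 2456t for integer t.
1218 ≤ 197 + 337t ≤ 5480 gives t ∈ [4, 15], which is 12 values.

12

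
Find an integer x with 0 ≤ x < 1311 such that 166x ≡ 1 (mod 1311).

1003

gcd(1311, 166) = 1.
By Bézout, 166·(-308) + 1311·(39) = 1.
So 166·-308 ≡ 1 (mod 1311), and -308 mod 1311 = 1003.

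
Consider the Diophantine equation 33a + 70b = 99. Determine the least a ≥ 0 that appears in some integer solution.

gcd(70, 33):
  70 = 2·33 + 4
  33 = 8·4 + 1
  4 = 4·1
so gcd(70, 33) = 1.
1 divides 99, so solutions exist.
Back-substitute for Bézout coefficients:
  1 = 33 - 8·4
  ... = 33·(17) + 70·(-8)
Scale by 99/1 = 99: (a₀, b₀) = (1683, -792).
General solution: a = 1683 + 70t, b = -792 - 33t for integer t.
a ≥ 0: smallest is 1683 mod 70 = 3 (at t = -24), with b = 0.

3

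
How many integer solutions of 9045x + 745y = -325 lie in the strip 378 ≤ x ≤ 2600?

15

gcd(9045, 745):
  9045 = 12×745 + 105
  745 = 7×105 + 10
  105 = 10×10 + 5
  10 = 2×5
so gcd(9045, 745) = 5.
Back-substitute for Bézout coefficients:
  5 = 105 - 10×10
  ... = 9045×(71) + 745×(-862)
Scale by -65: particular solution (-4615, 56030); reduce x mod 149: (4, -49).
General solution: x = 4 + 149t, y = -49 - 1809t for integer t.
378 ≤ 4 + 149t ≤ 2600 gives t ∈ [3, 17], which is 15 values.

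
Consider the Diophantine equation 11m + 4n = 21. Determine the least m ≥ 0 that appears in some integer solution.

gcd(11, 4) = 1.
1 divides 21, so solutions exist.
By Bézout, 11·(-1) + 4·(3) = 1.
Scale by 21/1 = 21: (m₀, n₀) = (-21, 63).
General solution: m = -21 + 4t, n = 63 - 11t for integer t.
m ≥ 0: smallest is -21 mod 4 = 3 (at t = 6), with n = -3.

3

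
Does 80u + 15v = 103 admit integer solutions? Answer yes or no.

no

gcd(80, 15) = 5  (80 = 5×15 + 5, 15 = 3×5).
5 does not divide 103 (remainder 3), so no integer solutions.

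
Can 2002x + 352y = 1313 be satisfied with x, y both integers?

no

gcd(2002, 352) = 22  (2002 = 5×352 + 242, 352 = 1×242 + 110, 242 = 2×110 + 22, 110 = 5×22).
22 does not divide 1313 (remainder 15), so no integer solutions.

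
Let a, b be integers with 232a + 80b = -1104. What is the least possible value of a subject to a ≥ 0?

8

gcd(232, 80):
  232 = 2*80 + 72
  80 = 1*72 + 8
  72 = 9*8
so gcd(232, 80) = 8.
8 divides -1104, so solutions exist.
Back-substitute for Bézout coefficients:
  8 = 80 - 1*72
  ... = 232*(-1) + 80*(3)
Scale by -1104/8 = -138: (a₀, b₀) = (138, -414).
General solution: a = 138 + 10t, b = -414 - 29t for integer t.
a ≥ 0: smallest is 138 mod 10 = 8 (at t = -13), with b = -37.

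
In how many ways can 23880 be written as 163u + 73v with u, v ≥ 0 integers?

2

gcd(163, 73) = 1.
By Bézout, 163×(-30) + 73×(67) = 1.
One solution: (22, 278).
General: u = 22 + 73t, v = 278 - 163t.
u ≥ 0 ⇒ t ≥ 0; v ≥ 0 ⇒ t ≤ 1. So t ∈ [0, 1]: 2 solutions.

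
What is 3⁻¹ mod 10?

7

gcd(10, 3) = 1.
By Bézout, 3×(-3) + 10×(1) = 1.
So 3×-3 ≡ 1 (mod 10), and -3 mod 10 = 7.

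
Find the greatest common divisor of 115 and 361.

gcd(361, 115) = 1  (361 = 3×115 + 16, 115 = 7×16 + 3, 16 = 5×3 + 1, 3 = 3×1).

1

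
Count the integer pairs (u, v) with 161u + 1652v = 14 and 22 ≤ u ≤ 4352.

gcd(1652, 161) = 7.
By Bézout, 161·(-41) + 1652·(4) = 7.
Particular solution: (154, -15).
General solution: u = 154 + 236t, v = -15 - 23t for integer t.
22 ≤ 154 + 236t ≤ 4352 gives t ∈ [0, 17], which is 18 values.

18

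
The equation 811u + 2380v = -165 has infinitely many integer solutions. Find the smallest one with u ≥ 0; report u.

305

gcd(2380, 811) = 1.
1 divides -165, so solutions exist.
By Bézout, 811·(-449) + 2380·(153) = 1.
Scale by -165/1 = -165: (u₀, v₀) = (74085, -25245).
General solution: u = 74085 + 2380t, v = -25245 - 811t for integer t.
u ≥ 0: smallest is 74085 mod 2380 = 305 (at t = -31), with v = -104.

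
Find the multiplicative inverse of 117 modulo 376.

45

gcd(376, 117):
  376 = 3·117 + 25
  117 = 4·25 + 17
  25 = 1·17 + 8
  17 = 2·8 + 1
  8 = 8·1
so gcd(376, 117) = 1.
Back-substitute for Bézout coefficients:
  1 = 17 - 2·8
  ... = 117·(45) + 376·(-14)
So 117·45 ≡ 1 (mod 376), and 45 mod 376 = 45.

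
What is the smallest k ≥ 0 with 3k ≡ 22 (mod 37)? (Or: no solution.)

gcd(37, 3) = 1.
1 divides 22, so solutions exist.
By Bézout, 3·(-12) + 37·(1) = 1.
So 3·(-12) ≡ 1 (mod 37); multiply by 22: k ≡ -264 (mod 37).
Smallest nonnegative: k = -264 mod 37 = 32.

32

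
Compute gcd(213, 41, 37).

1

gcd(213, 41) = 1  (213 = 5·41 + 8, 41 = 5·8 + 1, 8 = 8·1).
gcd(1, 37) = 1.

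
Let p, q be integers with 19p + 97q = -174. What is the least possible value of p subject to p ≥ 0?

47

gcd(97, 19):
  97 = 5*19 + 2
  19 = 9*2 + 1
  2 = 2*1
so gcd(97, 19) = 1.
1 divides -174, so solutions exist.
Back-substitute for Bézout coefficients:
  1 = 19 - 9*2
  ... = 19*(46) + 97*(-9)
Scale by -174/1 = -174: (p₀, q₀) = (-8004, 1566).
General solution: p = -8004 + 97t, q = 1566 - 19t for integer t.
p ≥ 0: smallest is -8004 mod 97 = 47 (at t = 83), with q = -11.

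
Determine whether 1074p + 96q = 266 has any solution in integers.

no

gcd(1074, 96) = 6  (1074 = 11*96 + 18, 96 = 5*18 + 6, 18 = 3*6).
6 does not divide 266 (remainder 2), so no integer solutions.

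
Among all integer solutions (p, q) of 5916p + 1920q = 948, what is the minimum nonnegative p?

43

gcd(5916, 1920) = 12  (5916 = 3*1920 + 156, 1920 = 12*156 + 48, 156 = 3*48 + 12, 48 = 4*12).
12 divides 948, so solutions exist.
Back-substituting, 5916*(37) + 1920*(-114) = 12.
Scale by 948/12 = 79: (p₀, q₀) = (2923, -9006).
General solution: p = 2923 + 160t, q = -9006 - 493t for integer t.
p ≥ 0: smallest is 2923 mod 160 = 43 (at t = -18), with q = -132.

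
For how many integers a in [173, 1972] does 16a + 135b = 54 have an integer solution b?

14

gcd(135, 16) = 1.
By Bézout, 16×(-59) + 135×(7) = 1.
Particular solution: (54, -6).
General solution: a = 54 + 135t, b = -6 - 16t for integer t.
173 ≤ 54 + 135t ≤ 1972 gives t ∈ [1, 14], which is 14 values.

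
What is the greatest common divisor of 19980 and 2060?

20

gcd(19980, 2060) = 20  (19980 = 9*2060 + 1440, 2060 = 1*1440 + 620, 1440 = 2*620 + 200, 620 = 3*200 + 20, 200 = 10*20).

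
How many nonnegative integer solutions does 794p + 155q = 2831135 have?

23

gcd(794, 155) = 1.
By Bézout, 794·(49) + 155·(-251) = 1.
One solution: (150, 17497).
General: p = 150 + 155t, q = 17497 - 794t.
p ≥ 0 ⇒ t ≥ 0; q ≥ 0 ⇒ t ≤ 22. So t ∈ [0, 22]: 23 solutions.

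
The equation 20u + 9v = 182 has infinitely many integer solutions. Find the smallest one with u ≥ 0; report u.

gcd(20, 9):
  20 = 2*9 + 2
  9 = 4*2 + 1
  2 = 2*1
so gcd(20, 9) = 1.
1 divides 182, so solutions exist.
Back-substitute for Bézout coefficients:
  1 = 9 - 4*2
  ... = 20*(-4) + 9*(9)
Scale by 182/1 = 182: (u₀, v₀) = (-728, 1638).
General solution: u = -728 + 9t, v = 1638 - 20t for integer t.
u ≥ 0: smallest is -728 mod 9 = 1 (at t = 81), with v = 18.

1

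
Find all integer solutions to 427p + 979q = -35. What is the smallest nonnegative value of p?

353

gcd(979, 427) = 1.
1 divides -35, so solutions exist.
By Bézout, 427·(-94) + 979·(41) = 1.
Scale by -35/1 = -35: (p₀, q₀) = (3290, -1435).
General solution: p = 3290 + 979t, q = -1435 - 427t for integer t.
p ≥ 0: smallest is 3290 mod 979 = 353 (at t = -3), with q = -154.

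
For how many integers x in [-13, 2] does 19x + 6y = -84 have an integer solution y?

3

gcd(19, 6):
  19 = 3×6 + 1
  6 = 6×1
so gcd(19, 6) = 1.
Back-substitute for Bézout coefficients:
  1 = 19 - 3×6
  ... = 19×(1) + 6×(-3)
Scale by -84: particular solution (-84, 252); reduce x mod 6: (0, -14).
General solution: x = 0 + 6t, y = -14 - 19t for integer t.
-13 ≤ 0 + 6t ≤ 2 gives t ∈ [-2, 0], which is 3 values.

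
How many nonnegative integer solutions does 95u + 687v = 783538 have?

gcd(687, 95) = 1.
By Bézout, 95*(-94) + 687*(13) = 1.
One solution: (11, 1139).
General: u = 11 + 687t, v = 1139 - 95t.
u ≥ 0 ⇒ t ≥ 0; v ≥ 0 ⇒ t ≤ 11. So t ∈ [0, 11]: 12 solutions.

12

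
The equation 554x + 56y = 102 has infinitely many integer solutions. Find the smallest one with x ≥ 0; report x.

11

gcd(554, 56) = 2.
2 divides 102, so solutions exist.
By Bézout, 554·(9) + 56·(-89) = 2.
Scale by 102/2 = 51: (x₀, y₀) = (459, -4539).
General solution: x = 459 + 28t, y = -4539 - 277t for integer t.
x ≥ 0: smallest is 459 mod 28 = 11 (at t = -16), with y = -107.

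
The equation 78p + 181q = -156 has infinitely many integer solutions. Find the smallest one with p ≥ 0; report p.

179

gcd(181, 78) = 1.
1 divides -156, so solutions exist.
By Bézout, 78·(-58) + 181·(25) = 1.
Scale by -156/1 = -156: (p₀, q₀) = (9048, -3900).
General solution: p = 9048 + 181t, q = -3900 - 78t for integer t.
p ≥ 0: smallest is 9048 mod 181 = 179 (at t = -49), with q = -78.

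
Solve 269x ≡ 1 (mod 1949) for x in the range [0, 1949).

gcd(1949, 269):
  1949 = 7·269 + 66
  269 = 4·66 + 5
  66 = 13·5 + 1
  5 = 5·1
so gcd(1949, 269) = 1.
Back-substitute for Bézout coefficients:
  1 = 66 - 13·5
  ... = 269·(-384) + 1949·(53)
So 269·-384 ≡ 1 (mod 1949), and -384 mod 1949 = 1565.

1565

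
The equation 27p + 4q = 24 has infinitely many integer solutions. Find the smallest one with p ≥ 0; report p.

0

gcd(27, 4):
  27 = 6·4 + 3
  4 = 1·3 + 1
  3 = 3·1
so gcd(27, 4) = 1.
1 divides 24, so solutions exist.
Back-substitute for Bézout coefficients:
  1 = 4 - 1·3
  ... = 27·(-1) + 4·(7)
Scale by 24/1 = 24: (p₀, q₀) = (-24, 168).
General solution: p = -24 + 4t, q = 168 - 27t for integer t.
p ≥ 0: smallest is -24 mod 4 = 0 (at t = 6), with q = 6.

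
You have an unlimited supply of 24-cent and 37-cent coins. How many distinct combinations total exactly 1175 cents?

1

Need nonnegative integers with 24j + 37k = 1175.
gcd(24, 37) = 1, and 24·(17) + 37·(-11) = 1.
So (j₀, k₀) = (19975, -12925); general j = 19975 + 37t, k = -12925 - 24t.
j ≥ 0 ⇒ t ≥ -539; k ≥ 0 ⇒ t ≤ -539. That's 1 value of t.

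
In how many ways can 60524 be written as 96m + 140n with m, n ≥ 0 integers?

18

gcd(140, 96) = 4  (140 = 1·96 + 44, 96 = 2·44 + 8, 44 = 5·8 + 4, 8 = 2·4).
Back-substituting, 96·(-16) + 140·(11) = 4.
Scale by 15131: one solution is (-242096, 166441). Reduce m mod 35: (34, 409).
General: m = 34 + 35t, n = 409 - 24t.
m ≥ 0 ⇒ t ≥ 0; n ≥ 0 ⇒ t ≤ 17. So t ∈ [0, 17]: 18 solutions.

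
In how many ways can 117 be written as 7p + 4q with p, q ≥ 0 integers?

4

gcd(7, 4):
  7 = 1·4 + 3
  4 = 1·3 + 1
  3 = 3·1
so gcd(7, 4) = 1.
Back-substitute for Bézout coefficients:
  1 = 4 - 1·3
  ... = 7·(-1) + 4·(2)
Scale by 117: one solution is (-117, 234). Reduce p mod 4: (3, 24).
General: p = 3 + 4t, q = 24 - 7t.
p ≥ 0 ⇒ t ≥ 0; q ≥ 0 ⇒ t ≤ 3. So t ∈ [0, 3]: 4 solutions.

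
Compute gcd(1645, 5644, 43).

gcd(5644, 1645) = 1.
gcd(1, 43) = 1.

1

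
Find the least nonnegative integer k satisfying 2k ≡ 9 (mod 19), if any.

gcd(19, 2) = 1  (19 = 9·2 + 1, 2 = 2·1).
1 divides 9, so solutions exist.
Back-substituting, 2·(-9) + 19·(1) = 1.
So 2·(-9) ≡ 1 (mod 19); multiply by 9: k ≡ -81 (mod 19).
Smallest nonnegative: k = -81 mod 19 = 14.

14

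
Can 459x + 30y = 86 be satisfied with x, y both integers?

no

gcd(459, 30) = 3  (459 = 15·30 + 9, 30 = 3·9 + 3, 9 = 3·3).
3 does not divide 86 (remainder 2), so no integer solutions.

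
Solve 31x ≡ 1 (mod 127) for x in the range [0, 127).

gcd(127, 31) = 1.
By Bézout, 31×(41) + 127×(-10) = 1.
So 31×41 ≡ 1 (mod 127), and 41 mod 127 = 41.

41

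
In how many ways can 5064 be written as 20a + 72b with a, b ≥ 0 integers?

14

gcd(72, 20) = 4  (72 = 3×20 + 12, 20 = 1×12 + 8, 12 = 1×8 + 4, 8 = 2×4).
Back-substituting, 20×(-7) + 72×(2) = 4.
Scale by 1266: one solution is (-8862, 2532). Reduce a mod 18: (12, 67).
General: a = 12 + 18t, b = 67 - 5t.
a ≥ 0 ⇒ t ≥ 0; b ≥ 0 ⇒ t ≤ 13. So t ∈ [0, 13]: 14 solutions.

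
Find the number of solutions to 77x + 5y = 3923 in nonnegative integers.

gcd(77, 5):
  77 = 15×5 + 2
  5 = 2×2 + 1
  2 = 2×1
so gcd(77, 5) = 1.
Back-substitute for Bézout coefficients:
  1 = 5 - 2×2
  ... = 77×(-2) + 5×(31)
Scale by 3923: one solution is (-7846, 121613). Reduce x mod 5: (4, 723).
General: x = 4 + 5t, y = 723 - 77t.
x ≥ 0 ⇒ t ≥ 0; y ≥ 0 ⇒ t ≤ 9. So t ∈ [0, 9]: 10 solutions.

10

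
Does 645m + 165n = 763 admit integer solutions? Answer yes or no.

no

gcd(645, 165):
  645 = 3×165 + 150
  165 = 1×150 + 15
  150 = 10×15
so gcd(645, 165) = 15.
15 does not divide 763 (remainder 13), so no integer solutions.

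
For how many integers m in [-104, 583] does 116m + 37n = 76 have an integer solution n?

18

gcd(116, 37):
  116 = 3*37 + 5
  37 = 7*5 + 2
  5 = 2*2 + 1
  2 = 2*1
so gcd(116, 37) = 1.
Back-substitute for Bézout coefficients:
  1 = 5 - 2*2
  ... = 116*(15) + 37*(-47)
Scale by 76: particular solution (1140, -3572); reduce m mod 37: (30, -92).
General solution: m = 30 + 37t, n = -92 - 116t for integer t.
-104 ≤ 30 + 37t ≤ 583 gives t ∈ [-3, 14], which is 18 values.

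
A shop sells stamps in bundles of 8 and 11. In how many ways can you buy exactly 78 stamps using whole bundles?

Need nonnegative integers with 8j + 11k = 78.
gcd(8, 11) = 1, and 8·(-4) + 11·(3) = 1.
So (j₀, k₀) = (-312, 234); general j = -312 + 11t, k = 234 - 8t.
j ≥ 0 ⇒ t ≥ 29; k ≥ 0 ⇒ t ≤ 29. That's 1 value of t.

1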